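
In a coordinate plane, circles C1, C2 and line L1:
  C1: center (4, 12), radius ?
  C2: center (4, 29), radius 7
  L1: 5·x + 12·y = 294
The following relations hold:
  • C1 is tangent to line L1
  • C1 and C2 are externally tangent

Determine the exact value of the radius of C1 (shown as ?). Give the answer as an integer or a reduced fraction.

1. [C1‖L1]  r_C1² − 100 = 0  ⇒  r_C1 = 10 (r>0 drops 1)
2. [ext C1·C2]  r_C1² + 14r_C1 − 240 = 0  ⇒  r_C1 = 10 (r>0 drops 1)

10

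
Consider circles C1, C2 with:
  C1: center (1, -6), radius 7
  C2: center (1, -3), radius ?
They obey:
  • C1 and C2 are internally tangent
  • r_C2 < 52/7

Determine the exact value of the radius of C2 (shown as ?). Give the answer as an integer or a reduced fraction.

4

1. [int C1,C2]  r_C2² − 14r_C2 + 40 = 0  ⇒  r_C2 = 4 or 10
2. given r_C2 < 52/7: keep 4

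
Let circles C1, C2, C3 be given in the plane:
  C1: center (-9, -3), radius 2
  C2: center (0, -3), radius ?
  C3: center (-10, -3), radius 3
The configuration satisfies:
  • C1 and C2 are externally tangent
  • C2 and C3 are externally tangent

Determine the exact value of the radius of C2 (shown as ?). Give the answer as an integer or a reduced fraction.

7

1. [ext C1·C2]  r_C2² + 4r_C2 − 77 = 0  ⇒  r_C2 = 7 (r>0 drops 1)
2. [ext C2·C3]  r_C2² + 6r_C2 − 91 = 0  ⇒  r_C2 = 7 (r>0 drops 1)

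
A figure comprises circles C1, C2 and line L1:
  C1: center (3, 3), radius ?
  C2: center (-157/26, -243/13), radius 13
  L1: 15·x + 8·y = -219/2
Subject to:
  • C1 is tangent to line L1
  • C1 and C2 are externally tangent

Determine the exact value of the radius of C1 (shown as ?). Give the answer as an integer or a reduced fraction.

1. [C1‖L1]  r_C1² − 441/4 = 0  ⇒  r_C1 = 21/2 (r>0 drops 1)
2. [ext C1·C2]  r_C1² + 26r_C1 − 1533/4 = 0  ⇒  r_C1 = 21/2 (r>0 drops 1)

21/2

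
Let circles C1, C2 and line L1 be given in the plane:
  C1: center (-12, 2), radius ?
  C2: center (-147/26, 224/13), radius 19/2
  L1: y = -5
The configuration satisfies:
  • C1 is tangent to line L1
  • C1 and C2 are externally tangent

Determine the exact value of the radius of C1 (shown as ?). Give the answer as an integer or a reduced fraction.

1. [C1‖L1]  r_C1² − 49 = 0  ⇒  r_C1 = 7 (r>0 drops 1)
2. [ext C1·C2]  r_C1² + 19r_C1 − 182 = 0  ⇒  r_C1 = 7 (r>0 drops 1)

7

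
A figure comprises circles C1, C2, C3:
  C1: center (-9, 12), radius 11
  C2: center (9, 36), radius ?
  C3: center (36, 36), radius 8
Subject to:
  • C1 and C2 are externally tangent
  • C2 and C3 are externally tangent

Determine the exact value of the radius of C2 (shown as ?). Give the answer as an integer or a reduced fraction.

1. [ext C1·C2]  r_C2² + 22r_C2 − 779 = 0  ⇒  r_C2 = 19 (r>0 drops 1)
2. [ext C2·C3]  r_C2² + 16r_C2 − 665 = 0  ⇒  r_C2 = 19 (r>0 drops 1)

19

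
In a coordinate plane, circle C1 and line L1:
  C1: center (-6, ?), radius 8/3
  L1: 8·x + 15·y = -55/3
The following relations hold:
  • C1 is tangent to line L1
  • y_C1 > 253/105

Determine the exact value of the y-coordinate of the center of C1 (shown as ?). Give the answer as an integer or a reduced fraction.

5

1. [C1‖L1]  y_C1² − (178/45)y_C1 − 47/9 = 0  ⇒  y_C1 = -47/45 or 5
2. given y_C1 > 253/105: keep 5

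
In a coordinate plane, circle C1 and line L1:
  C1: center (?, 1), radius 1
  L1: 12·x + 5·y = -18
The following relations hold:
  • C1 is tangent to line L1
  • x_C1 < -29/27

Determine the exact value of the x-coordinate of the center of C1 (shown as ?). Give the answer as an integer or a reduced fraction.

1. [C1‖L1]  x_C1² + (23/6)x_C1 + 5/2 = 0  ⇒  x_C1 = -3 or -5/6
2. given x_C1 < -29/27: keep -3

-3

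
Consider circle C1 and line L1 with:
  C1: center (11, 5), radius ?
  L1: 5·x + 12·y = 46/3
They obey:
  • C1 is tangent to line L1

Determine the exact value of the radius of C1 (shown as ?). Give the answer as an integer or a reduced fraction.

1. [C1‖L1]  r_C1² − 529/9 = 0  ⇒  r_C1 = 23/3 (r>0 drops 1)

23/3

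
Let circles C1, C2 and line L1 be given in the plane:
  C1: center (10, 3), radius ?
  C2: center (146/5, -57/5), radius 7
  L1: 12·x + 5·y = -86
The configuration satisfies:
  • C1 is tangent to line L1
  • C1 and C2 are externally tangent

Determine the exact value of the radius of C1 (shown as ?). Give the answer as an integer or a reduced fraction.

17

1. [C1‖L1]  r_C1² − 289 = 0  ⇒  r_C1 = 17 (r>0 drops 1)
2. [ext C1·C2]  r_C1² + 14r_C1 − 527 = 0  ⇒  r_C1 = 17 (r>0 drops 1)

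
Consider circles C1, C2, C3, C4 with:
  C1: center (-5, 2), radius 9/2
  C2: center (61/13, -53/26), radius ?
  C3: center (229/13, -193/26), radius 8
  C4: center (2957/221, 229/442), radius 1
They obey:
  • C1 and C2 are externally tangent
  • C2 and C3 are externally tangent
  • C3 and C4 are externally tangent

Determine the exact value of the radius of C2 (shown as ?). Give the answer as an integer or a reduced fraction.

6

1. [ext C1·C2]  r_C2² + 9r_C2 − 90 = 0  ⇒  r_C2 = 6 (r>0 drops 1)
2. [ext C2·C3]  r_C2² + 16r_C2 − 132 = 0  ⇒  r_C2 = 6 (r>0 drops 1)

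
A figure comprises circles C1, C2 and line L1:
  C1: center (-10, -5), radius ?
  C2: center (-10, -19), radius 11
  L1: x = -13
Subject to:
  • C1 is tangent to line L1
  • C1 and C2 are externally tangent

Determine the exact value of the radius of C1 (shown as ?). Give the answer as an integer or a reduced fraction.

3

1. [C1‖L1]  r_C1² − 9 = 0  ⇒  r_C1 = 3 (r>0 drops 1)
2. [ext C1·C2]  r_C1² + 22r_C1 − 75 = 0  ⇒  r_C1 = 3 (r>0 drops 1)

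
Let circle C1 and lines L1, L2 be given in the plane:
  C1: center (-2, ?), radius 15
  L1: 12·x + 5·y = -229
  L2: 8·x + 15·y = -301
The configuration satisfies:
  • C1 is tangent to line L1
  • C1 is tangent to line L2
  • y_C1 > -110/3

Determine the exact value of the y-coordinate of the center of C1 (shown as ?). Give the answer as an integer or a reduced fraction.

1. [C1‖L1]  y_C1² + 82y_C1 + 160 = 0  ⇒  y_C1 = -80 or -2
2. [C1‖L2]  y_C1² + 38y_C1 + 72 = 0  ⇒  y_C1 = -36 or -2

-2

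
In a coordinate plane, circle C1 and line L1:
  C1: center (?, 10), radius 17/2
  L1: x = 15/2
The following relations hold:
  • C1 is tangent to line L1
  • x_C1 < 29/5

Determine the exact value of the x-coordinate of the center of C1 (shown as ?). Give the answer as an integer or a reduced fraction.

-1

1. [C1‖L1]  x_C1² − 15x_C1 − 16 = 0  ⇒  x_C1 = -1 or 16
2. given x_C1 < 29/5: keep -1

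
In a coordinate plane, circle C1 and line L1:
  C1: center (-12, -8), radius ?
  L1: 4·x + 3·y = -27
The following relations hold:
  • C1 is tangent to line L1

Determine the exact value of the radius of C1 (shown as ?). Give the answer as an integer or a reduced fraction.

9

1. [C1‖L1]  r_C1² − 81 = 0  ⇒  r_C1 = 9 (r>0 drops 1)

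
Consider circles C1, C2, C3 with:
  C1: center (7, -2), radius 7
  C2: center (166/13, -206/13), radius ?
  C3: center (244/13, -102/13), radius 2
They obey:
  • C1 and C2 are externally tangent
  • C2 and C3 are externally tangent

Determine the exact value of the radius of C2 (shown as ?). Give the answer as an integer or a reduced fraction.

8

1. [ext C1·C2]  r_C2² + 14r_C2 − 176 = 0  ⇒  r_C2 = 8 (r>0 drops 1)
2. [ext C2·C3]  r_C2² + 4r_C2 − 96 = 0  ⇒  r_C2 = 8 (r>0 drops 1)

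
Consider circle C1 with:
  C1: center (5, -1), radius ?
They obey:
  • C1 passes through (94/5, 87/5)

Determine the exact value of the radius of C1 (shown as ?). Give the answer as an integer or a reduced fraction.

23

1. [C1∋P]  r_C1² − 529 = 0  ⇒  r_C1 = 23 (r>0 drops 1)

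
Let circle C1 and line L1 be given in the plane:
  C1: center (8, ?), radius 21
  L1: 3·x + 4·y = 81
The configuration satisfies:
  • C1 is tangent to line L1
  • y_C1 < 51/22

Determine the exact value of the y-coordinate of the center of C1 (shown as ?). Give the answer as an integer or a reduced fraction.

1. [C1‖L1]  y_C1² − (57/2)y_C1 − 486 = 0  ⇒  y_C1 = -12 or 81/2
2. given y_C1 < 51/22: keep -12

-12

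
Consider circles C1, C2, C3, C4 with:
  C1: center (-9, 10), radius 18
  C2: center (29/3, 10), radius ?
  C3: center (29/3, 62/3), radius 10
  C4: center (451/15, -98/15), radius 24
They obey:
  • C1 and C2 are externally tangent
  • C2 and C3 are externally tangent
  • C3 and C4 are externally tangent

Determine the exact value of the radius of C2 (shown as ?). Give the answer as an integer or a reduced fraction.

1. [ext C1·C2]  r_C2² + 36r_C2 − 220/9 = 0  ⇒  r_C2 = 2/3 (r>0 drops 1)
2. [ext C2·C3]  r_C2² + 20r_C2 − 124/9 = 0  ⇒  r_C2 = 2/3 (r>0 drops 1)

2/3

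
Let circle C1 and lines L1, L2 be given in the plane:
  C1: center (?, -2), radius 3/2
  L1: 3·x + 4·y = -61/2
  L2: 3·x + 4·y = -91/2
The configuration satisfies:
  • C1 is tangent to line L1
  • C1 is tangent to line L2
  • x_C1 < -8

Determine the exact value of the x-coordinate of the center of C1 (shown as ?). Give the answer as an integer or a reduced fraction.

1. [C1‖L1]  x_C1² + 15x_C1 + 50 = 0  ⇒  x_C1 = -10 or -5
2. [C1‖L2]  x_C1² + 25x_C1 + 150 = 0  ⇒  x_C1 = -15 or -10

-10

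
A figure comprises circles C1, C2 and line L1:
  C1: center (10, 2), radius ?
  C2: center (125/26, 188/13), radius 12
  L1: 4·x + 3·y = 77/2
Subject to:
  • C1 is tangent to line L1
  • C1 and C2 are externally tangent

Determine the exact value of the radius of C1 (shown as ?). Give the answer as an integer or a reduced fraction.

1. [C1‖L1]  r_C1² − 9/4 = 0  ⇒  r_C1 = 3/2 (r>0 drops 1)
2. [ext C1·C2]  r_C1² + 24r_C1 − 153/4 = 0  ⇒  r_C1 = 3/2 (r>0 drops 1)

3/2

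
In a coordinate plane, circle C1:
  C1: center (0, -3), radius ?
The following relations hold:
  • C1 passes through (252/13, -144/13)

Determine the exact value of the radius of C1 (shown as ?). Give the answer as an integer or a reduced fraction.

1. [C1∋P]  r_C1² − 441 = 0  ⇒  r_C1 = 21 (r>0 drops 1)

21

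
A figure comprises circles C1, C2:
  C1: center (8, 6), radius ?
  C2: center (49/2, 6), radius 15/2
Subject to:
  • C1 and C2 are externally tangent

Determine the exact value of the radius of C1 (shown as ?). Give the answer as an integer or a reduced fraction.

1. [ext C1·C2]  r_C1² + 15r_C1 − 216 = 0  ⇒  r_C1 = 9 (r>0 drops 1)

9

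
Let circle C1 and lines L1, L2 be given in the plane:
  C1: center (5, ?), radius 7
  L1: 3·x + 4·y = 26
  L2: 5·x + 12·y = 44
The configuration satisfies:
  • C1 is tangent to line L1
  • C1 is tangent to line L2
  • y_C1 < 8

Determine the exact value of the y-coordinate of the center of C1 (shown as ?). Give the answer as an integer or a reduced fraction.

1. [C1‖L1]  y_C1² − (11/2)y_C1 − 69 = 0  ⇒  y_C1 = -6 or 23/2
2. [C1‖L2]  y_C1² − (19/6)y_C1 − 55 = 0  ⇒  y_C1 = -6 or 55/6

-6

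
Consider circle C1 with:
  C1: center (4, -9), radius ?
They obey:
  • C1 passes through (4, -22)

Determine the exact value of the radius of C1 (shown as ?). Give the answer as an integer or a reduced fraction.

13

1. [C1∋P]  r_C1² − 169 = 0  ⇒  r_C1 = 13 (r>0 drops 1)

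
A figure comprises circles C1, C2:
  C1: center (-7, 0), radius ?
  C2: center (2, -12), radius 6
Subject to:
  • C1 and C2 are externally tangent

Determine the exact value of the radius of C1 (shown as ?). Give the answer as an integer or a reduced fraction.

1. [ext C1·C2]  r_C1² + 12r_C1 − 189 = 0  ⇒  r_C1 = 9 (r>0 drops 1)

9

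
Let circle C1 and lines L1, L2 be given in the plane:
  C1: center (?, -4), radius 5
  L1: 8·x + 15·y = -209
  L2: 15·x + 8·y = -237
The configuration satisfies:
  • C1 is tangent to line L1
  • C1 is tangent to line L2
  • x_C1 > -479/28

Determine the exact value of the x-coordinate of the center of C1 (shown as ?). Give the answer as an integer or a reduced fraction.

-8

1. [C1‖L1]  x_C1² + (149/4)x_C1 + 234 = 0  ⇒  x_C1 = -117/4 or -8
2. [C1‖L2]  x_C1² + (82/3)x_C1 + 464/3 = 0  ⇒  x_C1 = -58/3 or -8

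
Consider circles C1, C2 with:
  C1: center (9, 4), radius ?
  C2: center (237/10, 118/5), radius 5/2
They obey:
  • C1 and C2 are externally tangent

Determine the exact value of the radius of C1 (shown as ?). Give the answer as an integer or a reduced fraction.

1. [ext C1·C2]  r_C1² + 5r_C1 − 594 = 0  ⇒  r_C1 = 22 (r>0 drops 1)

22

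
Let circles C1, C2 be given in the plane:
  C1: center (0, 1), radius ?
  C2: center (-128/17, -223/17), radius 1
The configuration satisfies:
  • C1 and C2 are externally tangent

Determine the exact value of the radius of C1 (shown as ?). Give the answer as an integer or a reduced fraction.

15

1. [ext C1·C2]  r_C1² + 2r_C1 − 255 = 0  ⇒  r_C1 = 15 (r>0 drops 1)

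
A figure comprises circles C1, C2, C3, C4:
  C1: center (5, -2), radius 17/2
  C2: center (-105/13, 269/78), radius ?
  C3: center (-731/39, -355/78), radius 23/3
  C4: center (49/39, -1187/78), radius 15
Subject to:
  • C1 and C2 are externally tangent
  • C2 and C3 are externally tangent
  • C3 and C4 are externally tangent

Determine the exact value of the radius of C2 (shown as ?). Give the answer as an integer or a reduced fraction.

17/3

1. [ext C1·C2]  r_C2² + 17r_C2 − 1156/9 = 0  ⇒  r_C2 = 17/3 (r>0 drops 1)
2. [ext C2·C3]  r_C2² + (46/3)r_C2 − 119 = 0  ⇒  r_C2 = 17/3 (r>0 drops 1)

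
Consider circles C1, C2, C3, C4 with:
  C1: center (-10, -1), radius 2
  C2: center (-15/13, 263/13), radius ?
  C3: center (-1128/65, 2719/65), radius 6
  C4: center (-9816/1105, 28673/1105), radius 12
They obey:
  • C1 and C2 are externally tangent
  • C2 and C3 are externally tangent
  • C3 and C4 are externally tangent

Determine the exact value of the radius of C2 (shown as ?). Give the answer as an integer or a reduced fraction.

21

1. [ext C1·C2]  r_C2² + 4r_C2 − 525 = 0  ⇒  r_C2 = 21 (r>0 drops 1)
2. [ext C2·C3]  r_C2² + 12r_C2 − 693 = 0  ⇒  r_C2 = 21 (r>0 drops 1)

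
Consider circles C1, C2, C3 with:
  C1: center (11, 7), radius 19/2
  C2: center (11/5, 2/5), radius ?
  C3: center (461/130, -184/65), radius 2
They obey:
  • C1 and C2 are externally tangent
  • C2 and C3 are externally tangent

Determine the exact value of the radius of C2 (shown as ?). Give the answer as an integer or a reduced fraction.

3/2

1. [ext C1·C2]  r_C2² + 19r_C2 − 123/4 = 0  ⇒  r_C2 = 3/2 (r>0 drops 1)
2. [ext C2·C3]  r_C2² + 4r_C2 − 33/4 = 0  ⇒  r_C2 = 3/2 (r>0 drops 1)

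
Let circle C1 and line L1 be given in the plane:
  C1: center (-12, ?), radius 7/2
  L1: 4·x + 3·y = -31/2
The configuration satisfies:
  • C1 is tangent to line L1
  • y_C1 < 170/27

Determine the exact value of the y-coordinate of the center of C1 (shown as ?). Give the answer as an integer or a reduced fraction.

1. [C1‖L1]  y_C1² − (65/3)y_C1 + 250/3 = 0  ⇒  y_C1 = 5 or 50/3
2. given y_C1 < 170/27: keep 5

5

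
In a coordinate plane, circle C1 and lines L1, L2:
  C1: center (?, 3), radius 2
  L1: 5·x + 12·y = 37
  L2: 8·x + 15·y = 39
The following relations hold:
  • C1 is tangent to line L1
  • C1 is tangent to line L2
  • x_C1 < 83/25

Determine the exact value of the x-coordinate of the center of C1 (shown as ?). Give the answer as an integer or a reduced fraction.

-5

1. [C1‖L1]  x_C1² − (2/5)x_C1 − 27 = 0  ⇒  x_C1 = -5 or 27/5
2. [C1‖L2]  x_C1² + (3/2)x_C1 − 35/2 = 0  ⇒  x_C1 = -5 or 7/2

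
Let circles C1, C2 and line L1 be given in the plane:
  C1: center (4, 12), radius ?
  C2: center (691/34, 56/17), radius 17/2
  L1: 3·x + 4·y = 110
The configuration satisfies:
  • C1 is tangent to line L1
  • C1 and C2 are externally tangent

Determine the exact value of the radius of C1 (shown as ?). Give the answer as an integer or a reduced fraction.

10

1. [C1‖L1]  r_C1² − 100 = 0  ⇒  r_C1 = 10 (r>0 drops 1)
2. [ext C1·C2]  r_C1² + 17r_C1 − 270 = 0  ⇒  r_C1 = 10 (r>0 drops 1)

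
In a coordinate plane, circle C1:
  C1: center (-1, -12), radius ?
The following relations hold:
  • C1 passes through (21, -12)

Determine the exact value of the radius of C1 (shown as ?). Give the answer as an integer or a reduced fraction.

22

1. [C1∋P]  r_C1² − 484 = 0  ⇒  r_C1 = 22 (r>0 drops 1)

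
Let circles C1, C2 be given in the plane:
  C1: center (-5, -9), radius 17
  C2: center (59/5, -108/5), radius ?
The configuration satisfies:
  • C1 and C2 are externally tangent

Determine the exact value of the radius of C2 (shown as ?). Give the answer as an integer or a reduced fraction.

4

1. [ext C1·C2]  r_C2² + 34r_C2 − 152 = 0  ⇒  r_C2 = 4 (r>0 drops 1)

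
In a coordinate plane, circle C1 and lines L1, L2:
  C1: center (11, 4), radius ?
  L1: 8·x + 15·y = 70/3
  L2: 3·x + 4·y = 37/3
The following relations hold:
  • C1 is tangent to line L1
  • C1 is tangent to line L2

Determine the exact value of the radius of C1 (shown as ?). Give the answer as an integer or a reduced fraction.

22/3

1. [C1‖L1]  r_C1² − 484/9 = 0  ⇒  r_C1 = 22/3 (r>0 drops 1)
2. [C1‖L2]  r_C1² − 484/9 = 0  ⇒  r_C1 = 22/3 (r>0 drops 1)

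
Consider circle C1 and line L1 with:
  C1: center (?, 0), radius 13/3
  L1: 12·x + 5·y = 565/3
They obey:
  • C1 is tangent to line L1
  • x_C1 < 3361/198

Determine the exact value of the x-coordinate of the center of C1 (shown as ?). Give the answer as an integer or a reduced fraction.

1. [C1‖L1]  x_C1² − (565/18)x_C1 + 4037/18 = 0  ⇒  x_C1 = 11 or 367/18
2. given x_C1 < 3361/198: keep 11

11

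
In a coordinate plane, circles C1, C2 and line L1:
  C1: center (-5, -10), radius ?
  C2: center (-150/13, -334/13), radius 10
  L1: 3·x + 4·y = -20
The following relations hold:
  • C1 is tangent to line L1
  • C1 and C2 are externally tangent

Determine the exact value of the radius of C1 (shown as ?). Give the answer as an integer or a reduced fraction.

1. [C1‖L1]  r_C1² − 49 = 0  ⇒  r_C1 = 7 (r>0 drops 1)
2. [ext C1·C2]  r_C1² + 20r_C1 − 189 = 0  ⇒  r_C1 = 7 (r>0 drops 1)

7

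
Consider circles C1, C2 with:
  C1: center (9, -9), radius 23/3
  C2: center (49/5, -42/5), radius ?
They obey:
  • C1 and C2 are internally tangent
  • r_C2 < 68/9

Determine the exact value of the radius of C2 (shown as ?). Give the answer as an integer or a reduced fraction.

20/3

1. [int C1,C2]  r_C2² − (46/3)r_C2 + 520/9 = 0  ⇒  r_C2 = 20/3 or 26/3
2. given r_C2 < 68/9: keep 20/3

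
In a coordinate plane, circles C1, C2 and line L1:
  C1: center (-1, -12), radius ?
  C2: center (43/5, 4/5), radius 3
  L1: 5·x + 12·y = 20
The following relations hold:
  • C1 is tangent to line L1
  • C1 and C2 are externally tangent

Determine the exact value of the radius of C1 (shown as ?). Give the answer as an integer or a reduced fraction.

13

1. [C1‖L1]  r_C1² − 169 = 0  ⇒  r_C1 = 13 (r>0 drops 1)
2. [ext C1·C2]  r_C1² + 6r_C1 − 247 = 0  ⇒  r_C1 = 13 (r>0 drops 1)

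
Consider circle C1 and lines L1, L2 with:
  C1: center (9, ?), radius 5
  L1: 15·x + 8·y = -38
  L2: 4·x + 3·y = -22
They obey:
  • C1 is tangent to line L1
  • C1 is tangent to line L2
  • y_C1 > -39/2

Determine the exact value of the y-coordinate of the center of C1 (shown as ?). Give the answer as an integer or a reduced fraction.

1. [C1‖L1]  y_C1² + (173/4)y_C1 + 1419/4 = 0  ⇒  y_C1 = -129/4 or -11
2. [C1‖L2]  y_C1² + (116/3)y_C1 + 913/3 = 0  ⇒  y_C1 = -83/3 or -11

-11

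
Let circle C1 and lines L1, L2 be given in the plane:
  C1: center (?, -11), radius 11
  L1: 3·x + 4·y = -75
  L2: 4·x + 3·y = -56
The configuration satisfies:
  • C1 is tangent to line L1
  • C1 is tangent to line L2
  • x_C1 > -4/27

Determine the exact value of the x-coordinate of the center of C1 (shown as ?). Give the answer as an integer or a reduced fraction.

8

1. [C1‖L1]  x_C1² + (62/3)x_C1 − 688/3 = 0  ⇒  x_C1 = -86/3 or 8
2. [C1‖L2]  x_C1² + (23/2)x_C1 − 156 = 0  ⇒  x_C1 = -39/2 or 8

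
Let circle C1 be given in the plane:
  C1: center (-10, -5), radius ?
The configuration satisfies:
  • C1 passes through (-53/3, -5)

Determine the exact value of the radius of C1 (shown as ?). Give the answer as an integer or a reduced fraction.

23/3

1. [C1∋P]  r_C1² − 529/9 = 0  ⇒  r_C1 = 23/3 (r>0 drops 1)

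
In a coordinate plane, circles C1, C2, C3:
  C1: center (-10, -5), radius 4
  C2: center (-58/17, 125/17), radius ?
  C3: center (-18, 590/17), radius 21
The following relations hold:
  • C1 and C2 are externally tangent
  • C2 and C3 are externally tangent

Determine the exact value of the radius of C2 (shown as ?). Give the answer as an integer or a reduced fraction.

1. [ext C1·C2]  r_C2² + 8r_C2 − 180 = 0  ⇒  r_C2 = 10 (r>0 drops 1)
2. [ext C2·C3]  r_C2² + 42r_C2 − 520 = 0  ⇒  r_C2 = 10 (r>0 drops 1)

10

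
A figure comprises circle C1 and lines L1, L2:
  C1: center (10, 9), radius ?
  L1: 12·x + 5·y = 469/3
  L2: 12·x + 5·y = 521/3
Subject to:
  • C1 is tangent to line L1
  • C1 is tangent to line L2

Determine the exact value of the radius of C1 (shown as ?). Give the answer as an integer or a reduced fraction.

1. [C1‖L1]  r_C1² − 4/9 = 0  ⇒  r_C1 = 2/3 (r>0 drops 1)
2. [C1‖L2]  r_C1² − 4/9 = 0  ⇒  r_C1 = 2/3 (r>0 drops 1)

2/3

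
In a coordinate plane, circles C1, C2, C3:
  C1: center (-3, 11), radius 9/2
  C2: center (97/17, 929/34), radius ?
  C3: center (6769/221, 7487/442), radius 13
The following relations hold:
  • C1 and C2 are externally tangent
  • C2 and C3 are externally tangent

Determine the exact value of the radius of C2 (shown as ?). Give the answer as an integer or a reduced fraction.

14

1. [ext C1·C2]  r_C2² + 9r_C2 − 322 = 0  ⇒  r_C2 = 14 (r>0 drops 1)
2. [ext C2·C3]  r_C2² + 26r_C2 − 560 = 0  ⇒  r_C2 = 14 (r>0 drops 1)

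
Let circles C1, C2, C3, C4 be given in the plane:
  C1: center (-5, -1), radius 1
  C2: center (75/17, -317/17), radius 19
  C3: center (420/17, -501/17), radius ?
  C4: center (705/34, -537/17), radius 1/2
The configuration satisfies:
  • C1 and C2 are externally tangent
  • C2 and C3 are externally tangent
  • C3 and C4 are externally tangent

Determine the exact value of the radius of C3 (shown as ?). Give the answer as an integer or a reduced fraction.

1. [ext C2·C3]  r_C3² + 38r_C3 − 168 = 0  ⇒  r_C3 = 4 (r>0 drops 1)
2. [ext C3·C4]  r_C3² + 1r_C3 − 20 = 0  ⇒  r_C3 = 4 (r>0 drops 1)

4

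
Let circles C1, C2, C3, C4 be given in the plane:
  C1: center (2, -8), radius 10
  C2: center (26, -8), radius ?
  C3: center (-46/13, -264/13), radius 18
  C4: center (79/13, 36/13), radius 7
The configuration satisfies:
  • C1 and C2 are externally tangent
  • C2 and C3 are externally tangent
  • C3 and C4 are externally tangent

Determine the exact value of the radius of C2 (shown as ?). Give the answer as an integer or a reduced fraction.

1. [ext C1·C2]  r_C2² + 20r_C2 − 476 = 0  ⇒  r_C2 = 14 (r>0 drops 1)
2. [ext C2·C3]  r_C2² + 36r_C2 − 700 = 0  ⇒  r_C2 = 14 (r>0 drops 1)

14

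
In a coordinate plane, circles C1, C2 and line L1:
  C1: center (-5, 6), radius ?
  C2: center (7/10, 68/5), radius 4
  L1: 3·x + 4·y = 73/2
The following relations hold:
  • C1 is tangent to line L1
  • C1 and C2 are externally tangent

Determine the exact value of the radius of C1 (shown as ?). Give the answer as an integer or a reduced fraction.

1. [C1‖L1]  r_C1² − 121/4 = 0  ⇒  r_C1 = 11/2 (r>0 drops 1)
2. [ext C1·C2]  r_C1² + 8r_C1 − 297/4 = 0  ⇒  r_C1 = 11/2 (r>0 drops 1)

11/2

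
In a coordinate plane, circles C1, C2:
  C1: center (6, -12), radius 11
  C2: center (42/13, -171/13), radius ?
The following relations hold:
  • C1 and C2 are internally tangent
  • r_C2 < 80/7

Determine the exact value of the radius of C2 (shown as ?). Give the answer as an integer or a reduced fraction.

8

1. [int C1,C2]  r_C2² − 22r_C2 + 112 = 0  ⇒  r_C2 = 8 or 14
2. given r_C2 < 80/7: keep 8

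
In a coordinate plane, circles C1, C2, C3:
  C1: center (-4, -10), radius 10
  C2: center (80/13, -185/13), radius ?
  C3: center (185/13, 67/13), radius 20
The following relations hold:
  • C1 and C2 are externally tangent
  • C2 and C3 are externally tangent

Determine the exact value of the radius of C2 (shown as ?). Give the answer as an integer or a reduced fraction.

1

1. [ext C1·C2]  r_C2² + 20r_C2 − 21 = 0  ⇒  r_C2 = 1 (r>0 drops 1)
2. [ext C2·C3]  r_C2² + 40r_C2 − 41 = 0  ⇒  r_C2 = 1 (r>0 drops 1)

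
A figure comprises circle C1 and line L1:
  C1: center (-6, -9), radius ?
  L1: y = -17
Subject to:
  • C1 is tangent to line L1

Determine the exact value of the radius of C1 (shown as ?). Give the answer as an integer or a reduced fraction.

1. [C1‖L1]  r_C1² − 64 = 0  ⇒  r_C1 = 8 (r>0 drops 1)

8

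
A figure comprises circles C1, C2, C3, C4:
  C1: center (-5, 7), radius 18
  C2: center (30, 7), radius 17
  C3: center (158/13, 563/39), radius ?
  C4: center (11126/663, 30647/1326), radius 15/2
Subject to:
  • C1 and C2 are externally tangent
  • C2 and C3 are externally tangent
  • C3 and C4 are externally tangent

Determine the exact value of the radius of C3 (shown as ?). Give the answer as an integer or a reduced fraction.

7/3

1. [ext C2·C3]  r_C3² + 34r_C3 − 763/9 = 0  ⇒  r_C3 = 7/3 (r>0 drops 1)
2. [ext C3·C4]  r_C3² + 15r_C3 − 364/9 = 0  ⇒  r_C3 = 7/3 (r>0 drops 1)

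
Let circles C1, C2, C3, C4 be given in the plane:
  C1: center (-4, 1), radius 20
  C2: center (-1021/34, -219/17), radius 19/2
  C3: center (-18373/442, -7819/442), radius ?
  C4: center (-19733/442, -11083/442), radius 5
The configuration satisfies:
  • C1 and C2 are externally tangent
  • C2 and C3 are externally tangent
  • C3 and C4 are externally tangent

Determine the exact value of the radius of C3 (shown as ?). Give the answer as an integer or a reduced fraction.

3

1. [ext C2·C3]  r_C3² + 19r_C3 − 66 = 0  ⇒  r_C3 = 3 (r>0 drops 1)
2. [ext C3·C4]  r_C3² + 10r_C3 − 39 = 0  ⇒  r_C3 = 3 (r>0 drops 1)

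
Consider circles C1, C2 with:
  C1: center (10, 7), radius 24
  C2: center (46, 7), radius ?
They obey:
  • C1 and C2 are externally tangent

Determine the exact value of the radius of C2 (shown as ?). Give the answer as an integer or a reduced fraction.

1. [ext C1·C2]  r_C2² + 48r_C2 − 720 = 0  ⇒  r_C2 = 12 (r>0 drops 1)

12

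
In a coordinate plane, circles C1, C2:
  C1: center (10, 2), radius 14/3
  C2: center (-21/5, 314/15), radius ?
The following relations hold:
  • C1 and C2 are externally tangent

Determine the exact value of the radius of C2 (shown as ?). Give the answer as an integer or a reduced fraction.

1. [ext C1·C2]  r_C2² + (28/3)r_C2 − 1615/3 = 0  ⇒  r_C2 = 19 (r>0 drops 1)

19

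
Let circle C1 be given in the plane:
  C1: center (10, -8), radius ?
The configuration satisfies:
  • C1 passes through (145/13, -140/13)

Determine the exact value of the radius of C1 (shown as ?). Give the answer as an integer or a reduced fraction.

3

1. [C1∋P]  r_C1² − 9 = 0  ⇒  r_C1 = 3 (r>0 drops 1)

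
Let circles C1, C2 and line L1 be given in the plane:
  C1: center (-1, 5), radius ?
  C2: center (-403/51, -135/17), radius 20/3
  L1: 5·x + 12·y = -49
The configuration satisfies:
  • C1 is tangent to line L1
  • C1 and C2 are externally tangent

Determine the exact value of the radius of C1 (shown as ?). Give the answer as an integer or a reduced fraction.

8

1. [C1‖L1]  r_C1² − 64 = 0  ⇒  r_C1 = 8 (r>0 drops 1)
2. [ext C1·C2]  r_C1² + (40/3)r_C1 − 512/3 = 0  ⇒  r_C1 = 8 (r>0 drops 1)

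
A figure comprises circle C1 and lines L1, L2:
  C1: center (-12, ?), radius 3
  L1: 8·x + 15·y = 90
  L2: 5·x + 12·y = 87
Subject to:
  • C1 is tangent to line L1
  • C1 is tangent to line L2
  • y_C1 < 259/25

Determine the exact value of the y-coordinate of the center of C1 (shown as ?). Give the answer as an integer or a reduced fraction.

1. [C1‖L1]  y_C1² − (124/5)y_C1 + 711/5 = 0  ⇒  y_C1 = 9 or 79/5
2. [C1‖L2]  y_C1² − (49/2)y_C1 + 279/2 = 0  ⇒  y_C1 = 9 or 31/2

9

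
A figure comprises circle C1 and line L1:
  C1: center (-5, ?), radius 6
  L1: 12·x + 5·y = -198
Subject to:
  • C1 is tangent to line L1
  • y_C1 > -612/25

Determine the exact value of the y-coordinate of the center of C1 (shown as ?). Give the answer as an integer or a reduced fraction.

-12

1. [C1‖L1]  y_C1² + (276/5)y_C1 + 2592/5 = 0  ⇒  y_C1 = -216/5 or -12
2. given y_C1 > -612/25: keep -12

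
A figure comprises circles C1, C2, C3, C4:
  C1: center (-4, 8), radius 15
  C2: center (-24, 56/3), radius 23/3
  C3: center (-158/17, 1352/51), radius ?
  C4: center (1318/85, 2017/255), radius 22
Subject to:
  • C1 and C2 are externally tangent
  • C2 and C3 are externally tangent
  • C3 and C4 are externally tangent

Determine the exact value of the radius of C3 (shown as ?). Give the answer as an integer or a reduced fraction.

9

1. [ext C2·C3]  r_C3² + (46/3)r_C3 − 219 = 0  ⇒  r_C3 = 9 (r>0 drops 1)
2. [ext C3·C4]  r_C3² + 44r_C3 − 477 = 0  ⇒  r_C3 = 9 (r>0 drops 1)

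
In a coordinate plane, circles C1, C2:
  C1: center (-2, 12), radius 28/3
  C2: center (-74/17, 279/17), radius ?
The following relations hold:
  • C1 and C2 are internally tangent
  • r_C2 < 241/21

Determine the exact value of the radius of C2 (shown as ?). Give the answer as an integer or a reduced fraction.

13/3

1. [int C1,C2]  r_C2² − (56/3)r_C2 + 559/9 = 0  ⇒  r_C2 = 13/3 or 43/3
2. given r_C2 < 241/21: keep 13/3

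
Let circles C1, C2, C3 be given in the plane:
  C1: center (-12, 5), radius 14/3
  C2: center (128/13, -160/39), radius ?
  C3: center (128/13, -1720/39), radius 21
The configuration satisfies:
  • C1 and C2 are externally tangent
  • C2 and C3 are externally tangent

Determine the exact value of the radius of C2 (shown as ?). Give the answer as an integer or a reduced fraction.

19

1. [ext C1·C2]  r_C2² + (28/3)r_C2 − 1615/3 = 0  ⇒  r_C2 = 19 (r>0 drops 1)
2. [ext C2·C3]  r_C2² + 42r_C2 − 1159 = 0  ⇒  r_C2 = 19 (r>0 drops 1)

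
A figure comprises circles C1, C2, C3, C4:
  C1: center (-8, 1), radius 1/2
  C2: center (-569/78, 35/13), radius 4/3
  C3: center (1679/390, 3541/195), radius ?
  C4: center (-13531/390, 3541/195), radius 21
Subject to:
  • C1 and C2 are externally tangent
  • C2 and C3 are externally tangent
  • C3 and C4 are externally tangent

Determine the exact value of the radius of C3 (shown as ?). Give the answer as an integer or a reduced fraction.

1. [ext C2·C3]  r_C3² + (8/3)r_C3 − 372 = 0  ⇒  r_C3 = 18 (r>0 drops 1)
2. [ext C3·C4]  r_C3² + 42r_C3 − 1080 = 0  ⇒  r_C3 = 18 (r>0 drops 1)

18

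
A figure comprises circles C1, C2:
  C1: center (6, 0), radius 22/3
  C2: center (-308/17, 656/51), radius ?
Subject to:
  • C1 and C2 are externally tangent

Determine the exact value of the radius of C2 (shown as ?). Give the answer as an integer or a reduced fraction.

20

1. [ext C1·C2]  r_C2² + (44/3)r_C2 − 2080/3 = 0  ⇒  r_C2 = 20 (r>0 drops 1)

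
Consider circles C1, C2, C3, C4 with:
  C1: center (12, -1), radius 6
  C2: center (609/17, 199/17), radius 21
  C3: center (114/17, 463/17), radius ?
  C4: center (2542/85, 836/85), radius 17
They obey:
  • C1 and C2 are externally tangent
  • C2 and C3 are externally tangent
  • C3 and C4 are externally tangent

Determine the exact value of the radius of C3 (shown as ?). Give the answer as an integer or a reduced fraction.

1. [ext C2·C3]  r_C3² + 42r_C3 − 648 = 0  ⇒  r_C3 = 12 (r>0 drops 1)
2. [ext C3·C4]  r_C3² + 34r_C3 − 552 = 0  ⇒  r_C3 = 12 (r>0 drops 1)

12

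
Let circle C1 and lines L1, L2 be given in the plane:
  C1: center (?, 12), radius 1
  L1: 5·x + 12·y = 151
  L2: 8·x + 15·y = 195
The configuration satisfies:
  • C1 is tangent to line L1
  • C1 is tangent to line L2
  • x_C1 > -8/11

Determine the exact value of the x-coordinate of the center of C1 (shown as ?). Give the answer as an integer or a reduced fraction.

4

1. [C1‖L1]  x_C1² − (14/5)x_C1 − 24/5 = 0  ⇒  x_C1 = -6/5 or 4
2. [C1‖L2]  x_C1² − (15/4)x_C1 − 1 = 0  ⇒  x_C1 = -1/4 or 4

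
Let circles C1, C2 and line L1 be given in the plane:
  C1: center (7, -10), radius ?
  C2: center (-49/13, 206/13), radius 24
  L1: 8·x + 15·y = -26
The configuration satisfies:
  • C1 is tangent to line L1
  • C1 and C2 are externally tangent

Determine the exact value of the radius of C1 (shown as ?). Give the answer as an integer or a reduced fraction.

1. [C1‖L1]  r_C1² − 16 = 0  ⇒  r_C1 = 4 (r>0 drops 1)
2. [ext C1·C2]  r_C1² + 48r_C1 − 208 = 0  ⇒  r_C1 = 4 (r>0 drops 1)

4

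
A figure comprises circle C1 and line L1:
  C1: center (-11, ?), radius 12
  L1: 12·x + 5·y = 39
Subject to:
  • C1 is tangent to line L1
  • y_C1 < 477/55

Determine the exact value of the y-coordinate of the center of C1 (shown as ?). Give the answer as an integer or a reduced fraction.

1. [C1‖L1]  y_C1² − (342/5)y_C1 + 981/5 = 0  ⇒  y_C1 = 3 or 327/5
2. given y_C1 < 477/55: keep 3

3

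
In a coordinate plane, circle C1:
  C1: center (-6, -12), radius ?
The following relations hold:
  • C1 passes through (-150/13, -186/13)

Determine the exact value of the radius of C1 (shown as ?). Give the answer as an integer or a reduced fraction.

6

1. [C1∋P]  r_C1² − 36 = 0  ⇒  r_C1 = 6 (r>0 drops 1)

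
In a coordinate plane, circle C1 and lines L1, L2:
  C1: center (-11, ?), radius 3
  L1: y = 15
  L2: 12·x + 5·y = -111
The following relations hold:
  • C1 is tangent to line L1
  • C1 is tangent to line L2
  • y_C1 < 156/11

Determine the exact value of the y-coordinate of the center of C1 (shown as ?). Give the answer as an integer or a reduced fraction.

1. [C1‖L1]  y_C1² − 30y_C1 + 216 = 0  ⇒  y_C1 = 12 or 18
2. [C1‖L2]  y_C1² − (42/5)y_C1 − 216/5 = 0  ⇒  y_C1 = -18/5 or 12

12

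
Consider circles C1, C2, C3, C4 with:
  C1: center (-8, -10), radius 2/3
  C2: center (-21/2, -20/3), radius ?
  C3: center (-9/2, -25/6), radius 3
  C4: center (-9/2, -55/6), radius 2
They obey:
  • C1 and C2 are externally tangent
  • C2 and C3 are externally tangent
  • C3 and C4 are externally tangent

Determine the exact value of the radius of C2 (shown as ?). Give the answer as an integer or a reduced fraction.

7/2

1. [ext C1·C2]  r_C2² + (4/3)r_C2 − 203/12 = 0  ⇒  r_C2 = 7/2 (r>0 drops 1)
2. [ext C2·C3]  r_C2² + 6r_C2 − 133/4 = 0  ⇒  r_C2 = 7/2 (r>0 drops 1)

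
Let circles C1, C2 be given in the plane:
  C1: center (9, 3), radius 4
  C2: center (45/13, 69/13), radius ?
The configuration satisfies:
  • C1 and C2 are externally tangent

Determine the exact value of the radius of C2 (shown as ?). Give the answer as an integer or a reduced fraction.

2

1. [ext C1·C2]  r_C2² + 8r_C2 − 20 = 0  ⇒  r_C2 = 2 (r>0 drops 1)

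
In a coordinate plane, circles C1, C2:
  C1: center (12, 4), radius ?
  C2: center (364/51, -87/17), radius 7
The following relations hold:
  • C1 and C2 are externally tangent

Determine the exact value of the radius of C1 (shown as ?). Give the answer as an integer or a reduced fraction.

10/3

1. [ext C1·C2]  r_C1² + 14r_C1 − 520/9 = 0  ⇒  r_C1 = 10/3 (r>0 drops 1)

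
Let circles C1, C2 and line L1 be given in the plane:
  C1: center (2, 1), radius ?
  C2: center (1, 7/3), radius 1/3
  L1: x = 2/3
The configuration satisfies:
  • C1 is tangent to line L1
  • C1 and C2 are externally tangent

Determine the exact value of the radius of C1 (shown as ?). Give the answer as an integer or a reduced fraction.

4/3

1. [C1‖L1]  r_C1² − 16/9 = 0  ⇒  r_C1 = 4/3 (r>0 drops 1)
2. [ext C1·C2]  r_C1² + (2/3)r_C1 − 8/3 = 0  ⇒  r_C1 = 4/3 (r>0 drops 1)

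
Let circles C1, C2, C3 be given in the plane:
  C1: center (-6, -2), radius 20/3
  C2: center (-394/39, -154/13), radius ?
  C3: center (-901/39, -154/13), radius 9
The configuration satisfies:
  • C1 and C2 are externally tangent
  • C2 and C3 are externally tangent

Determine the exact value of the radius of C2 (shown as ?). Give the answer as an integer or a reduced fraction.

4

1. [ext C1·C2]  r_C2² + (40/3)r_C2 − 208/3 = 0  ⇒  r_C2 = 4 (r>0 drops 1)
2. [ext C2·C3]  r_C2² + 18r_C2 − 88 = 0  ⇒  r_C2 = 4 (r>0 drops 1)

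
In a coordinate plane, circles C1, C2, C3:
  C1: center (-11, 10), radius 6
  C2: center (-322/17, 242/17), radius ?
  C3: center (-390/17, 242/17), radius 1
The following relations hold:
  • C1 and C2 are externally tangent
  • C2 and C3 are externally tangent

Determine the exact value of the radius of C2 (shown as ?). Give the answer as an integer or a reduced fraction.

3

1. [ext C1·C2]  r_C2² + 12r_C2 − 45 = 0  ⇒  r_C2 = 3 (r>0 drops 1)
2. [ext C2·C3]  r_C2² + 2r_C2 − 15 = 0  ⇒  r_C2 = 3 (r>0 drops 1)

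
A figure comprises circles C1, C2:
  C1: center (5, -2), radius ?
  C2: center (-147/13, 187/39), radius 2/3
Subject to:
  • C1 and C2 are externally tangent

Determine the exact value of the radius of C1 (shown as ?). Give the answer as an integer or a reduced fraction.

1. [ext C1·C2]  r_C1² + (4/3)r_C1 − 935/3 = 0  ⇒  r_C1 = 17 (r>0 drops 1)

17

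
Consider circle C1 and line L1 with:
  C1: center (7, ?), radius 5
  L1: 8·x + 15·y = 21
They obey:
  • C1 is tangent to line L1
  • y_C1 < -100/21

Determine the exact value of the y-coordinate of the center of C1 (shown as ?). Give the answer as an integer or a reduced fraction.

-8

1. [C1‖L1]  y_C1² + (14/3)y_C1 − 80/3 = 0  ⇒  y_C1 = -8 or 10/3
2. given y_C1 < -100/21: keep -8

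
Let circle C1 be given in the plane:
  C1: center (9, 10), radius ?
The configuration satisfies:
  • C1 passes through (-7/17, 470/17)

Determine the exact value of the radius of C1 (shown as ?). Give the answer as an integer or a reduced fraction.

20

1. [C1∋P]  r_C1² − 400 = 0  ⇒  r_C1 = 20 (r>0 drops 1)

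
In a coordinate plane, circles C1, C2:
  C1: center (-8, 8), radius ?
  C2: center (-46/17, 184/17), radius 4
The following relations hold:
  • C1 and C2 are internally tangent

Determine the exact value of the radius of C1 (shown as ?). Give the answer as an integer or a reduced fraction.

1. [int C1,C2]  r_C1² − 8r_C1 − 20 = 0  ⇒  r_C1 = 10 (r>0 drops 1)

10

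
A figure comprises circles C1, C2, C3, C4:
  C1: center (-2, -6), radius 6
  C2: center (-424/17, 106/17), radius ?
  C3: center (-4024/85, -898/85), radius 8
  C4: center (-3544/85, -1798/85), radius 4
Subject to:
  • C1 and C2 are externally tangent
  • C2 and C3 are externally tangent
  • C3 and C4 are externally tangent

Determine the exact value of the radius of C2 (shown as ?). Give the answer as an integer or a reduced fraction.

20

1. [ext C1·C2]  r_C2² + 12r_C2 − 640 = 0  ⇒  r_C2 = 20 (r>0 drops 1)
2. [ext C2·C3]  r_C2² + 16r_C2 − 720 = 0  ⇒  r_C2 = 20 (r>0 drops 1)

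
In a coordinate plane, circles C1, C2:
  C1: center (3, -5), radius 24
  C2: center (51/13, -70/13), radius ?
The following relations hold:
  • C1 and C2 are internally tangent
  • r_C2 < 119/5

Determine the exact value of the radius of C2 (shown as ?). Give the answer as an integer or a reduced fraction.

1. [int C1,C2]  r_C2² − 48r_C2 + 575 = 0  ⇒  r_C2 = 23 or 25
2. given r_C2 < 119/5: keep 23

23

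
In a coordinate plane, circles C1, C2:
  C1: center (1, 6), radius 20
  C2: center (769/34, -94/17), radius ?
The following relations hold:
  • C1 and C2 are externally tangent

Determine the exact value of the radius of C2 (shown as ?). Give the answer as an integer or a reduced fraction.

9/2

1. [ext C1·C2]  r_C2² + 40r_C2 − 801/4 = 0  ⇒  r_C2 = 9/2 (r>0 drops 1)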